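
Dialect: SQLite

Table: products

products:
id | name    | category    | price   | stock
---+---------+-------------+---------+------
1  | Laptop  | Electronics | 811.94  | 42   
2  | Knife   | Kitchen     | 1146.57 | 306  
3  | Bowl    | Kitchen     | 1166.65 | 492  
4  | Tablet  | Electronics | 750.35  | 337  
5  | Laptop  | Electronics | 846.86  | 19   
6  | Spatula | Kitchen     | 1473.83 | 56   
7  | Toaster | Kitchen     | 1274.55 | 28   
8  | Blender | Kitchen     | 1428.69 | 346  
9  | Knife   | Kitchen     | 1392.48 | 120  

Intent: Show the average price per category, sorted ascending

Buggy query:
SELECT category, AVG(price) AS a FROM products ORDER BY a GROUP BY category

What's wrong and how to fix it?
Bug: GROUP BY must precede ORDER BY

Fix: Move ORDER BY to the end, after GROUP BY

Corrected query:
SELECT category, AVG(price) AS a FROM products GROUP BY category ORDER BY a

Result:
category    | a       
------------+---------
Electronics | 803.05  
Kitchen     | 1313.795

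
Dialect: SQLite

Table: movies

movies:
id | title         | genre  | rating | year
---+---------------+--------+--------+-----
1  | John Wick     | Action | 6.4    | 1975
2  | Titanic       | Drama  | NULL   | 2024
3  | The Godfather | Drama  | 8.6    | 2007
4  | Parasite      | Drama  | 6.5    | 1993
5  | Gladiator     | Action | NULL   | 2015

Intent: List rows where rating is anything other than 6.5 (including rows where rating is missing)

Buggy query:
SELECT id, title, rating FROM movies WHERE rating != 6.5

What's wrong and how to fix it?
Bug: Inequality against NULL is unknown, not true; rows with NULL are dropped

Fix: Add an explicit OR rating IS NULL to include the missing-value rows

Corrected query:
SELECT id, title, rating FROM movies WHERE rating != 6.5 OR rating IS NULL

Result:
id | title         | rating
---+---------------+-------
1  | John Wick     | 6.4   
2  | Titanic       | NULL  
3  | The Godfather | 8.6   
5  | Gladiator     | NULL  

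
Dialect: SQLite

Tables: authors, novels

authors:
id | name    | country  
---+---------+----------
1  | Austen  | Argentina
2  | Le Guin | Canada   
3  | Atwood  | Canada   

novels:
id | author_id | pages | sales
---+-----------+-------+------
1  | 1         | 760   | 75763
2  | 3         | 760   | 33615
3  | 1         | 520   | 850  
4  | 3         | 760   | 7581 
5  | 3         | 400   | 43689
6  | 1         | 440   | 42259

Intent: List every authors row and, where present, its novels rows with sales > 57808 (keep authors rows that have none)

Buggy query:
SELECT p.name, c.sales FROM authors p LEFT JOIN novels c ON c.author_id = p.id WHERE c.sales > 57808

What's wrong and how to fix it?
Bug: A WHERE condition on the right-hand table after LEFT JOIN drops unmatched parents

Fix: Move the right-table condition into the ON clause so unmatched parents are kept

Corrected query:
SELECT p.name, c.sales FROM authors p LEFT JOIN novels c ON c.author_id = p.id AND c.sales > 57808

Result:
name    | sales
--------+------
Austen  | 75763
Le Guin | NULL 
Atwood  | NULL 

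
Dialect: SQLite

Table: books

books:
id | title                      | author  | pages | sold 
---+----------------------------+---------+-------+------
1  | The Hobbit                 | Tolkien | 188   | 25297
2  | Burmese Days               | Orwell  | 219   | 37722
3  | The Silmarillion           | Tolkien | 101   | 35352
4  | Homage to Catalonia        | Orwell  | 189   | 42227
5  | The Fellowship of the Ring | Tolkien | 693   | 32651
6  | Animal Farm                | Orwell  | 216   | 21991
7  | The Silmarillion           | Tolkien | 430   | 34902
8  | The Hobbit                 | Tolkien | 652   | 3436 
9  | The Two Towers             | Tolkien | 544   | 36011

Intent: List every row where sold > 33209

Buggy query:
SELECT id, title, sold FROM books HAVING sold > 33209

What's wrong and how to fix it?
Bug: HAVING filters the output of aggregation, but this query has no GROUP BY and no aggregate functions, so SQLite rejects it (HAVING clause on a non-aggregate query); the condition here is per row

Fix: Replace HAVING with WHERE since the condition applies to individual rows

Corrected query:
SELECT id, title, sold FROM books WHERE sold > 33209

Result:
id | title               | sold 
---+---------------------+------
2  | Burmese Days        | 37722
3  | The Silmarillion    | 35352
4  | Homage to Catalonia | 42227
7  | The Silmarillion    | 34902
9  | The Two Towers      | 36011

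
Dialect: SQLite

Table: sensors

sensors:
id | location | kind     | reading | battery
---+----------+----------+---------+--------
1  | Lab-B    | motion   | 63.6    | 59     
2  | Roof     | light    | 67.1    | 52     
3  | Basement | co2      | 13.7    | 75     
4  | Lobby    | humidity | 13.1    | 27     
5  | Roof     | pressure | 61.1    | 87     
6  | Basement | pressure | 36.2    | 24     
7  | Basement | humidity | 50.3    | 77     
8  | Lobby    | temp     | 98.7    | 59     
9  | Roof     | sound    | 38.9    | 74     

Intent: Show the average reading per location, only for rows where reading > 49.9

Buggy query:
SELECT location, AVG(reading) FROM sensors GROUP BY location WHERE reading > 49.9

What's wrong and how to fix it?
Bug: WHERE cannot follow GROUP BY

Fix: Place WHERE between FROM and GROUP BY

Corrected query:
SELECT location, AVG(reading) FROM sensors WHERE reading > 49.9 GROUP BY location

Result:
location | AVG(reading)
---------+-------------
Basement | 50.3        
Lab-B    | 63.6        
Lobby    | 98.7        
Roof     | 64.1        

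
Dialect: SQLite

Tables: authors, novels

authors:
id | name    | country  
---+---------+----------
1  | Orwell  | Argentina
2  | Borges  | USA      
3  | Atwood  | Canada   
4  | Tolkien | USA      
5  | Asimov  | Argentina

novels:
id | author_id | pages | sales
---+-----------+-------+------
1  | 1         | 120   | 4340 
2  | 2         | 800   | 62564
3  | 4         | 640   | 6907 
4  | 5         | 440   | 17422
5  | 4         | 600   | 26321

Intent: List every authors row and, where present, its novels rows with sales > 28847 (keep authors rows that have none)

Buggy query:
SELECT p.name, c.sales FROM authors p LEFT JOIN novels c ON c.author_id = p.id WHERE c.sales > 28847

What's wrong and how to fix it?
Bug: Filtering c.sales in WHERE discards the NULL rows produced by LEFT JOIN, turning it into an inner join

Fix: Put 'c.sales > 28847' in the JOIN's ON clause instead of WHERE

Corrected query:
SELECT p.name, c.sales FROM authors p LEFT JOIN novels c ON c.author_id = p.id AND c.sales > 28847

Result:
name    | sales
--------+------
Orwell  | NULL 
Borges  | 62564
Atwood  | NULL 
Tolkien | NULL 
Asimov  | NULL 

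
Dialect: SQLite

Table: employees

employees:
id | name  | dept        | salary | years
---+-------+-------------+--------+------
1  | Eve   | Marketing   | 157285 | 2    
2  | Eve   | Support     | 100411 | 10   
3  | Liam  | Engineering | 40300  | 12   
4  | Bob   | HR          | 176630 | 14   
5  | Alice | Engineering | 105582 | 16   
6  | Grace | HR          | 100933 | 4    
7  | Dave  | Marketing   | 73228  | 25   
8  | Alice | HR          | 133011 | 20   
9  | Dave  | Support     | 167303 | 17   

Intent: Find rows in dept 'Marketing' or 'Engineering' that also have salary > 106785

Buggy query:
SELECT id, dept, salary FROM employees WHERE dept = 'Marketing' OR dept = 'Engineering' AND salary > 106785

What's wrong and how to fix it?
Bug: AND binds tighter than OR, so this parses as dept = 'Marketing' OR (dept = 'Engineering' AND salary > 106785)

Fix: Group the OR with parentheses (or use IN), then AND the threshold

Corrected query:
SELECT id, dept, salary FROM employees WHERE (dept = 'Marketing' OR dept = 'Engineering') AND salary > 106785

Result:
id | dept      | salary
---+-----------+-------
1  | Marketing | 157285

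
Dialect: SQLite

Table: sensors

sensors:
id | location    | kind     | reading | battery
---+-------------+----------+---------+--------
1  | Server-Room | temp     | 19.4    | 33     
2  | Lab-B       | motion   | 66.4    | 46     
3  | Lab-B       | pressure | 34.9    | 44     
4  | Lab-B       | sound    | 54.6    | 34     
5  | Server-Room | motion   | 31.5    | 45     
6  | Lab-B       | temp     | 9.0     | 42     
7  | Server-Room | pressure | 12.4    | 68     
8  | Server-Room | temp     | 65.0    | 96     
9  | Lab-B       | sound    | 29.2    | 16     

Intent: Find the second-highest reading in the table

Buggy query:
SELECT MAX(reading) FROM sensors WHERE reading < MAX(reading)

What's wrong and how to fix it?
Bug: The inner MAX is an aggregate inside WHERE, which is not allowed

Fix: Put the inner MAX in a scalar subquery

Corrected query:
SELECT MAX(reading) FROM sensors WHERE reading < (SELECT MAX(reading) FROM sensors)

Result:
MAX(reading)
------------
65          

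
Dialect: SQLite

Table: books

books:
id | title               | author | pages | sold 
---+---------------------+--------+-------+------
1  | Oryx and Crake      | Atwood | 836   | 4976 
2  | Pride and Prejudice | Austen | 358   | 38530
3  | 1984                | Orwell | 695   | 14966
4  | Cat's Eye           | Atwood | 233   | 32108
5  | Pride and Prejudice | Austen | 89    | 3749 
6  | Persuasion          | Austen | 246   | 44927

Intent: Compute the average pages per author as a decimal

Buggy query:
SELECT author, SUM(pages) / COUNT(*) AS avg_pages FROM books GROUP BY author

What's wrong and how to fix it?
Bug: Both operands are integers, so '/' performs integer division and truncates

Fix: Cast one side to REAL so the division keeps the fractional part

Corrected query:
SELECT author, SUM(pages) * 1.0 / COUNT(*) AS avg_pages FROM books GROUP BY author

Result:
author | avg_pages
-------+----------
Atwood | 534.5    
Austen | 231      
Orwell | 695      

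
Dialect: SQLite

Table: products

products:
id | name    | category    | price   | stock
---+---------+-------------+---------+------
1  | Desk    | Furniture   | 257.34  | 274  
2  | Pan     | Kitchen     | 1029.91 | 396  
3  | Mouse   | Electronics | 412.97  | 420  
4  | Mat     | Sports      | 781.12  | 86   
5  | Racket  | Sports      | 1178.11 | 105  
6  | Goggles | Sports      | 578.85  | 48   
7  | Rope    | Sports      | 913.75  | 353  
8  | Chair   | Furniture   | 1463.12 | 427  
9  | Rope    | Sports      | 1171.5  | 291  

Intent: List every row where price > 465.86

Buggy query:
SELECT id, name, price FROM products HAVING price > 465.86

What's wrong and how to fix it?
Bug: This is a non-aggregate query (no GROUP BY, no aggregates), so in SQLite the HAVING clause is invalid here; a row-level condition belongs in WHERE

Fix: Replace HAVING with WHERE since the condition applies to individual rows

Corrected query:
SELECT id, name, price FROM products WHERE price > 465.86

Result:
id | name    | price  
---+---------+--------
2  | Pan     | 1029.91
4  | Mat     | 781.12 
5  | Racket  | 1178.11
6  | Goggles | 578.85 
7  | Rope    | 913.75 
8  | Chair   | 1463.12
9  | Rope    | 1171.5 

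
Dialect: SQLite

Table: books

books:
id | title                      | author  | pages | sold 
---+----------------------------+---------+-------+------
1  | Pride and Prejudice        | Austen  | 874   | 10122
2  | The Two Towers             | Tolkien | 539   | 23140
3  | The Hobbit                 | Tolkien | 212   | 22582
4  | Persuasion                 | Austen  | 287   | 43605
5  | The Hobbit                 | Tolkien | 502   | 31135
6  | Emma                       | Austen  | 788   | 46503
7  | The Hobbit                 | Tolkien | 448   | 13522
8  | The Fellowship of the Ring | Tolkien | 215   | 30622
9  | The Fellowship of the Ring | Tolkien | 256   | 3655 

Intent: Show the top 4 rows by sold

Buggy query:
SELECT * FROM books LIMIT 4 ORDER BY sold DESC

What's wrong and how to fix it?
Bug: ORDER BY cannot follow LIMIT; LIMIT is the final clause

Fix: Swap the clauses: ORDER BY first, then LIMIT

Corrected query:
SELECT * FROM books ORDER BY sold DESC LIMIT 4

Result:
id | title                      | author  | pages | sold 
---+----------------------------+---------+-------+------
6  | Emma                       | Austen  | 788   | 46503
4  | Persuasion                 | Austen  | 287   | 43605
5  | The Hobbit                 | Tolkien | 502   | 31135
8  | The Fellowship of the Ring | Tolkien | 215   | 30622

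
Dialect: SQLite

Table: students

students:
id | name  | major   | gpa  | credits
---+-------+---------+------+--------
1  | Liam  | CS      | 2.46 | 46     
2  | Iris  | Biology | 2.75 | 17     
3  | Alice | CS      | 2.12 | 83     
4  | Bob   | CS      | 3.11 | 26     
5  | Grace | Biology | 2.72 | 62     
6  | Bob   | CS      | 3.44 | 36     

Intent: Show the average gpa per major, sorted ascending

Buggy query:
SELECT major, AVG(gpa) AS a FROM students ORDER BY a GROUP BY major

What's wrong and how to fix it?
Bug: GROUP BY must precede ORDER BY

Fix: Reorder: SELECT … FROM … GROUP BY … ORDER BY …

Corrected query:
SELECT major, AVG(gpa) AS a FROM students GROUP BY major ORDER BY a

Result:
major   | a     
--------+-------
Biology | 2.735 
CS      | 2.7825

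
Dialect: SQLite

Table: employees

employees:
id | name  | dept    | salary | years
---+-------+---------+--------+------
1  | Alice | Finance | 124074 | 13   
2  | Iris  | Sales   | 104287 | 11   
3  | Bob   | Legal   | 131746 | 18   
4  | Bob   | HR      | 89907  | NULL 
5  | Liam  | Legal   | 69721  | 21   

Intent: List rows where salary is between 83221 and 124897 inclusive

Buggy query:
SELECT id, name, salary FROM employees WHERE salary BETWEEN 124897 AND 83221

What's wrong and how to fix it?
Bug: The bounds are reversed; BETWEEN a AND b requires a <= b to match anything

Fix: Write BETWEEN 83221 AND 124897

Corrected query:
SELECT id, name, salary FROM employees WHERE salary BETWEEN 83221 AND 124897

Result:
id | name  | salary
---+-------+-------
1  | Alice | 124074
2  | Iris  | 104287
4  | Bob   | 89907 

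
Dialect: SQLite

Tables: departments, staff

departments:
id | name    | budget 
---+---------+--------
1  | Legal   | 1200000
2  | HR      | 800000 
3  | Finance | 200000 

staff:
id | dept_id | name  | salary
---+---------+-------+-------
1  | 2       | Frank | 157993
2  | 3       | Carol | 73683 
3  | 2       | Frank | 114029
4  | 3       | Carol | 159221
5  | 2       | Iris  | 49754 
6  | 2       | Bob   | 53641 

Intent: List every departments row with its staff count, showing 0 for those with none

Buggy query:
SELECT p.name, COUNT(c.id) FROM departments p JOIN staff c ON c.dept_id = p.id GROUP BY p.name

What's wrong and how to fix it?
Bug: INNER JOIN drops departments rows that have no matching staff rows

Fix: Use LEFT JOIN so parents without children still appear (COUNT(c.id) gives 0)

Corrected query:
SELECT p.name, COUNT(c.id) FROM departments p LEFT JOIN staff c ON c.dept_id = p.id GROUP BY p.name

Result:
name    | COUNT(c.id)
--------+------------
Finance | 2          
HR      | 4          
Legal   | 0          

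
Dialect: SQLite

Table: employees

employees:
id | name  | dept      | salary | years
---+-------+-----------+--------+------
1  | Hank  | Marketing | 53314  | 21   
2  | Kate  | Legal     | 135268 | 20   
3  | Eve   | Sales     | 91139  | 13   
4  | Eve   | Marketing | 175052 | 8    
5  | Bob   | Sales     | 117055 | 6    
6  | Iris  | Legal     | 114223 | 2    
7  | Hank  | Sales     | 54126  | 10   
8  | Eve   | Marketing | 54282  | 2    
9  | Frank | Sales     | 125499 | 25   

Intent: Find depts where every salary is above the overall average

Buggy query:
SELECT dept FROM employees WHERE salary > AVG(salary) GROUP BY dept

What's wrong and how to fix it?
Bug: WHERE evaluates per row before aggregation, so AVG() is unavailable

Fix: Use a subquery for AVG and a HAVING MIN(...) filter so the condition holds for every row in the group

Corrected query:
SELECT dept FROM employees GROUP BY dept HAVING MIN(salary) > (SELECT AVG(salary) FROM employees)

Result:
dept 
-----
Legal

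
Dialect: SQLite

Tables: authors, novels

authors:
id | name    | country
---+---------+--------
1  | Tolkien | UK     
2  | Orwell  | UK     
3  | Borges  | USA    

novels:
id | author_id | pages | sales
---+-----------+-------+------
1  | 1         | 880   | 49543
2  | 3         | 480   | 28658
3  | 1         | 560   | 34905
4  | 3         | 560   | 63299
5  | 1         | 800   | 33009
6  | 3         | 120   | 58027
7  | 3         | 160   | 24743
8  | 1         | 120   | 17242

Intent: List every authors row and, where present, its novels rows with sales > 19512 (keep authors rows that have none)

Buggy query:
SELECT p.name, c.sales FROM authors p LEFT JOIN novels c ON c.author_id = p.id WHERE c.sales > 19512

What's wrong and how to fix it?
Bug: A WHERE condition on the right-hand table after LEFT JOIN drops unmatched parents

Fix: Put 'c.sales > 19512' in the JOIN's ON clause instead of WHERE

Corrected query:
SELECT p.name, c.sales FROM authors p LEFT JOIN novels c ON c.author_id = p.id AND c.sales > 19512

Result:
name    | sales
--------+------
Tolkien | 33009
Tolkien | 34905
Tolkien | 49543
Orwell  | NULL 
Borges  | 24743
Borges  | 28658
Borges  | 58027
Borges  | 63299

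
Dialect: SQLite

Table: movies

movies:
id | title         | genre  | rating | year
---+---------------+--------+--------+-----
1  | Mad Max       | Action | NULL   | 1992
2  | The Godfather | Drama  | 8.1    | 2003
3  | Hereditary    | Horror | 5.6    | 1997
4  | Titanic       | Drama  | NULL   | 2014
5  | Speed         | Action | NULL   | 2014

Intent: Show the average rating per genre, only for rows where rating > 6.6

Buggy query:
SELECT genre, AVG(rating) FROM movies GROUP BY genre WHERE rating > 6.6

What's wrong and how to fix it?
Bug: WHERE cannot follow GROUP BY

Fix: Place WHERE between FROM and GROUP BY

Corrected query:
SELECT genre, AVG(rating) FROM movies WHERE rating > 6.6 GROUP BY genre

Result:
genre | AVG(rating)
------+------------
Drama | 8.1        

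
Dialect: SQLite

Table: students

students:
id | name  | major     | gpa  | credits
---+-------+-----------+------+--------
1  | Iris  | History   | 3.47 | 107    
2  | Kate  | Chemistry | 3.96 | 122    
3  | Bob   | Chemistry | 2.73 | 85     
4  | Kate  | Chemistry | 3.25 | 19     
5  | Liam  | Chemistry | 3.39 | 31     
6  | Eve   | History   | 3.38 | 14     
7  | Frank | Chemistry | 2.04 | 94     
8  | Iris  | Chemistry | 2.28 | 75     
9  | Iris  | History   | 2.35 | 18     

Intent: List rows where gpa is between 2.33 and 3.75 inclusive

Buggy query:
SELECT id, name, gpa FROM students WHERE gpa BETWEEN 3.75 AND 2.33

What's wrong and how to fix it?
Bug: The bounds are reversed; BETWEEN a AND b requires a <= b to match anything

Fix: Write BETWEEN 2.33 AND 3.75

Corrected query:
SELECT id, name, gpa FROM students WHERE gpa BETWEEN 2.33 AND 3.75

Result:
id | name | gpa 
---+------+-----
1  | Iris | 3.47
3  | Bob  | 2.73
4  | Kate | 3.25
5  | Liam | 3.39
6  | Eve  | 3.38
9  | Iris | 2.35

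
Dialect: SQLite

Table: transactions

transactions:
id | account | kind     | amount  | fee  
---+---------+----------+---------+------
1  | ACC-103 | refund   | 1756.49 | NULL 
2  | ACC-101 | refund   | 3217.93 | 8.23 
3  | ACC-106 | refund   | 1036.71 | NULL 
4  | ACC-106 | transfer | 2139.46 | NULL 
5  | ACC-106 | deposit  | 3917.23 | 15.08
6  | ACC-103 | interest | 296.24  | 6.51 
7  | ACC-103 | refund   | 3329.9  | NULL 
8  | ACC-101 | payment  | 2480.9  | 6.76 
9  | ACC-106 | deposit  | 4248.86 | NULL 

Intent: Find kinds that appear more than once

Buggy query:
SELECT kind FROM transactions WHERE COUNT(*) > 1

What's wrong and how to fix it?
Bug: WHERE can't reference COUNT(*); aggregates are computed after WHERE

Fix: Group first, then use HAVING for the count condition

Corrected query:
SELECT kind FROM transactions GROUP BY kind HAVING COUNT(*) > 1

Result:
kind   
-------
deposit
refund 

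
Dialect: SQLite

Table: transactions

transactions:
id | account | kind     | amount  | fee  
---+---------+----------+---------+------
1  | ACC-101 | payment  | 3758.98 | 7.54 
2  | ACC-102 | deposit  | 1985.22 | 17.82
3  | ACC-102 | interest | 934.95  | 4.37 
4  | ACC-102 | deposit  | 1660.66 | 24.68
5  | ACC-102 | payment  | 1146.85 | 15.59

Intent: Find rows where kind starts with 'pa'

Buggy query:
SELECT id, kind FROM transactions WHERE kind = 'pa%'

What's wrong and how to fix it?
Bug: Wildcards only work with LIKE; '=' treats '%' as a literal character

Fix: Replace '=' with LIKE so 'pa%' is treated as a pattern

Corrected query:
SELECT id, kind FROM transactions WHERE kind LIKE 'pa%'

Result:
id | kind   
---+--------
1  | payment
5  | payment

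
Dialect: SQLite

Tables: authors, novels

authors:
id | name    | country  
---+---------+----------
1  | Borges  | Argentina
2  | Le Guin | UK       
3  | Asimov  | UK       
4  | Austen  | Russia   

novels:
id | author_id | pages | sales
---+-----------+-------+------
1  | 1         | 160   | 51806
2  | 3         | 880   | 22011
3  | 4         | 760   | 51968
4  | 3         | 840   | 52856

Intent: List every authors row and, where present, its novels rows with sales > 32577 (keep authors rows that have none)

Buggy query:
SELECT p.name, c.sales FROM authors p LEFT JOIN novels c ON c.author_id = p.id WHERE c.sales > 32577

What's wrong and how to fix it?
Bug: Filtering c.sales in WHERE discards the NULL rows produced by LEFT JOIN, turning it into an inner join

Fix: Move the right-table condition into the ON clause so unmatched parents are kept

Corrected query:
SELECT p.name, c.sales FROM authors p LEFT JOIN novels c ON c.author_id = p.id AND c.sales > 32577

Result:
name    | sales
--------+------
Borges  | 51806
Le Guin | NULL 
Asimov  | 52856
Austen  | 51968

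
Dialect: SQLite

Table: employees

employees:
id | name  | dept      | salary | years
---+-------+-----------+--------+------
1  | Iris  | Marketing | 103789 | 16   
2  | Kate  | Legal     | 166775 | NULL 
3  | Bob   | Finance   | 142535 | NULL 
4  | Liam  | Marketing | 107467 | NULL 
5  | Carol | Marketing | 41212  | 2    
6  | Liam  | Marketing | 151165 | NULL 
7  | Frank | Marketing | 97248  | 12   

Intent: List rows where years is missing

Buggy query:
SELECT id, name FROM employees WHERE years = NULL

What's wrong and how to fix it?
Bug: Comparing to NULL with '=' never matches; NULL = NULL is unknown, not true

Fix: Use IS NULL to test for NULL

Corrected query:
SELECT id, name FROM employees WHERE years IS NULL

Result:
id | name
---+-----
2  | Kate
3  | Bob 
4  | Liam
6  | Liam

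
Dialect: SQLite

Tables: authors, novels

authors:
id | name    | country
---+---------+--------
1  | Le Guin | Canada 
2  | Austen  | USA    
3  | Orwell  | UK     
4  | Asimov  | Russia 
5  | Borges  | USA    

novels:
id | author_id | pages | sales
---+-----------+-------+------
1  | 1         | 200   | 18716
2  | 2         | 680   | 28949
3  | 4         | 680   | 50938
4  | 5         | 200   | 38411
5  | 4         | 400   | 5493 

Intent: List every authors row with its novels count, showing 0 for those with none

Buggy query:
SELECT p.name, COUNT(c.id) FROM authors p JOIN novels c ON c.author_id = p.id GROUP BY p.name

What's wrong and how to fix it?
Bug: An inner join excludes parents with zero children

Fix: Switch to LEFT JOIN to retain unmatched parent rows

Corrected query:
SELECT p.name, COUNT(c.id) FROM authors p LEFT JOIN novels c ON c.author_id = p.id GROUP BY p.name

Result:
name    | COUNT(c.id)
--------+------------
Asimov  | 2          
Austen  | 1          
Borges  | 1          
Le Guin | 1          
Orwell  | 0          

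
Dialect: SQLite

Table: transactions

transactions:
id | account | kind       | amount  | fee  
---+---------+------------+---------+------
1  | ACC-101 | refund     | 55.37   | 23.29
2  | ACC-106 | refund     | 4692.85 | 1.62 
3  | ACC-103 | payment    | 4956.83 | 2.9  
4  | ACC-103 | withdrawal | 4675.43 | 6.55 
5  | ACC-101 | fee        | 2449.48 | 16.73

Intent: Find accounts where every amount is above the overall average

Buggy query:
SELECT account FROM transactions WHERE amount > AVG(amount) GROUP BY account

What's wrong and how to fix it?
Bug: AVG() is an aggregate; it can't sit directly in WHERE

Fix: Compute the overall average in a scalar subquery and compare each group's MIN against it in HAVING

Corrected query:
SELECT account FROM transactions GROUP BY account HAVING MIN(amount) > (SELECT AVG(amount) FROM transactions)

Result:
account
-------
ACC-103
ACC-106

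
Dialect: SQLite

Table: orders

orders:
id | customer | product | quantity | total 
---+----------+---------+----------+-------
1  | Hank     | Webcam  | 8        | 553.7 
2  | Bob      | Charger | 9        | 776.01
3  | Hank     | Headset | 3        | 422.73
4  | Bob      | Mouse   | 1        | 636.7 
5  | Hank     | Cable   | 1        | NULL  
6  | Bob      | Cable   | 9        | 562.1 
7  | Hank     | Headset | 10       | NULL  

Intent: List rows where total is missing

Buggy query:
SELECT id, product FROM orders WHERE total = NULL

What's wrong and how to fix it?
Bug: '= NULL' is always unknown in SQL three-valued logic, so no rows match

Fix: Use IS NULL to test for NULL

Corrected query:
SELECT id, product FROM orders WHERE total IS NULL

Result:
id | product
---+--------
5  | Cable  
7  | Headset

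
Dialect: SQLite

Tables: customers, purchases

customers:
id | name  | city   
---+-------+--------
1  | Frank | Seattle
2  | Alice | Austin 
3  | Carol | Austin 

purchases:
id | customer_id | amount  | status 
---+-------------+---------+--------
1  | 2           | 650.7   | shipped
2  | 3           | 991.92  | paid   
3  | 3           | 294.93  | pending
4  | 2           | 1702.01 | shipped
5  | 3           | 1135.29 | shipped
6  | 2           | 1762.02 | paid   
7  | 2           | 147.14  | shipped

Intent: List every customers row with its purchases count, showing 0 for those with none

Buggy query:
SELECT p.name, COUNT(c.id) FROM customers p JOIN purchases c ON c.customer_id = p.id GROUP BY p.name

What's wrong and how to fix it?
Bug: INNER JOIN drops customers rows that have no matching purchases rows

Fix: Use LEFT JOIN so parents without children still appear (COUNT(c.id) gives 0)

Corrected query:
SELECT p.name, COUNT(c.id) FROM customers p LEFT JOIN purchases c ON c.customer_id = p.id GROUP BY p.name

Result:
name  | COUNT(c.id)
------+------------
Alice | 4          
Carol | 3          
Frank | 0          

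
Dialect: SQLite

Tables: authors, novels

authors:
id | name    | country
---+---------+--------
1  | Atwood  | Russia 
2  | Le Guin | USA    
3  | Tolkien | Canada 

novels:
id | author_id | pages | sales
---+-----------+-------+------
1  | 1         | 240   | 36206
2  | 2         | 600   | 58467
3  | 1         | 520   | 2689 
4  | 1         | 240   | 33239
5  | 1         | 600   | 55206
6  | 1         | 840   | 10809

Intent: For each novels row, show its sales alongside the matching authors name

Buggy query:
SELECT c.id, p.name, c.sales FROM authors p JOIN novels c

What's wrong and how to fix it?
Bug: JOIN with no ON clause produces a cartesian product; every novels row pairs with every authors row

Fix: Add ON c.author_id = p.id to the JOIN

Corrected query:
SELECT c.id, p.name, c.sales FROM authors p JOIN novels c ON c.author_id = p.id

Result:
id | name    | sales
---+---------+------
1  | Atwood  | 36206
2  | Le Guin | 58467
3  | Atwood  | 2689 
4  | Atwood  | 33239
5  | Atwood  | 55206
6  | Atwood  | 10809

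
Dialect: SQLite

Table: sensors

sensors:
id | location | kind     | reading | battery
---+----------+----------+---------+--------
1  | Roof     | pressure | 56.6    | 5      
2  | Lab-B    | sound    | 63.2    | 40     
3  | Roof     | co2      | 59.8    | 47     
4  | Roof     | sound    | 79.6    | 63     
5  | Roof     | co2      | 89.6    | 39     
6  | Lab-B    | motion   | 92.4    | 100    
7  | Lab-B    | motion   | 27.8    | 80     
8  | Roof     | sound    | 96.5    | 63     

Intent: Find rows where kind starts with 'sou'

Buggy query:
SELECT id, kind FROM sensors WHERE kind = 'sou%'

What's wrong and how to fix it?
Bug: '=' compares the literal string including the % character; pattern matching needs LIKE

Fix: Use LIKE for wildcard pattern matching

Corrected query:
SELECT id, kind FROM sensors WHERE kind LIKE 'sou%'

Result:
id | kind 
---+------
2  | sound
4  | sound
8  | sound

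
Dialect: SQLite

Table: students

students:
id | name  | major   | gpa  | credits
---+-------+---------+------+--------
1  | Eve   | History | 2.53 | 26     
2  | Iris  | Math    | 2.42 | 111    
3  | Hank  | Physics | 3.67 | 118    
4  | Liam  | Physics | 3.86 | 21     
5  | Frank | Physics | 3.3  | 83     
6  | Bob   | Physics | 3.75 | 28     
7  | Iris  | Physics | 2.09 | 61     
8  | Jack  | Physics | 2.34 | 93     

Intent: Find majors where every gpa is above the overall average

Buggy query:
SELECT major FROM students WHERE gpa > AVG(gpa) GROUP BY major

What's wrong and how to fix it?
Bug: WHERE evaluates per row before aggregation, so AVG() is unavailable

Fix: Use a subquery for AVG and a HAVING MIN(...) filter so the condition holds for every row in the group

Corrected query:
SELECT major FROM students GROUP BY major HAVING MIN(gpa) > (SELECT AVG(gpa) FROM students)

Result:
(no rows)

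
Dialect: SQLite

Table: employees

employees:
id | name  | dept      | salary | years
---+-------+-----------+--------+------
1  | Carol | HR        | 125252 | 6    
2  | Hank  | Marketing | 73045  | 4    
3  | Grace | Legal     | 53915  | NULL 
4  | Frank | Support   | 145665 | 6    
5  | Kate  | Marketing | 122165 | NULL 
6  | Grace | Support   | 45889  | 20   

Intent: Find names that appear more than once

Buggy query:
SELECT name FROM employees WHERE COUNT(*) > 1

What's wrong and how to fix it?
Bug: WHERE can't reference COUNT(*); aggregates are computed after WHERE

Fix: GROUP BY name, then filter groups with HAVING COUNT(*) > 1

Corrected query:
SELECT name FROM employees GROUP BY name HAVING COUNT(*) > 1

Result:
name 
-----
Grace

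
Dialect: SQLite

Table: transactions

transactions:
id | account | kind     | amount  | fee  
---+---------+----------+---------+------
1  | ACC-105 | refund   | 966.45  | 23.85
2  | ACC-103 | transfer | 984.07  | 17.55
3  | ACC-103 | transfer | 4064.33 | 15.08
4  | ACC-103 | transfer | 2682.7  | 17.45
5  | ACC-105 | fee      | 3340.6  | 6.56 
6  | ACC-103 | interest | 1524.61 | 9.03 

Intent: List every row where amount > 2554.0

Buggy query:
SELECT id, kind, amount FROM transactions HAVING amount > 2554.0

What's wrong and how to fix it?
Bug: This is a non-aggregate query (no GROUP BY, no aggregates), so in SQLite the HAVING clause is invalid here; a row-level condition belongs in WHERE

Fix: Replace HAVING with WHERE since the condition applies to individual rows

Corrected query:
SELECT id, kind, amount FROM transactions WHERE amount > 2554.0

Result:
id | kind     | amount 
---+----------+--------
3  | transfer | 4064.33
4  | transfer | 2682.7 
5  | fee      | 3340.6 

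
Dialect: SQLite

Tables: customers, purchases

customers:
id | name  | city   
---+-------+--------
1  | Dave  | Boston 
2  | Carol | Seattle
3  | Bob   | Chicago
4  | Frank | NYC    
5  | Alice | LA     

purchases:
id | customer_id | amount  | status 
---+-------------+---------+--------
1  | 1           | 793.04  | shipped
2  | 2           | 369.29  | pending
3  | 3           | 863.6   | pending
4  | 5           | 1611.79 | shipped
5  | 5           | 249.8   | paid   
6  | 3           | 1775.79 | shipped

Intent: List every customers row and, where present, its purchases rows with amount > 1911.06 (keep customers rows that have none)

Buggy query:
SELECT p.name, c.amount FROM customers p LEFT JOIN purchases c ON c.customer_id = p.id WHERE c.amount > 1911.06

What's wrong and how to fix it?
Bug: A WHERE condition on the right-hand table after LEFT JOIN drops unmatched parents

Fix: Put 'c.amount > 1911.06' in the JOIN's ON clause instead of WHERE

Corrected query:
SELECT p.name, c.amount FROM customers p LEFT JOIN purchases c ON c.customer_id = p.id AND c.amount > 1911.06

Result:
name  | amount
------+-------
Dave  | NULL  
Carol | NULL  
Bob   | NULL  
Frank | NULL  
Alice | NULL  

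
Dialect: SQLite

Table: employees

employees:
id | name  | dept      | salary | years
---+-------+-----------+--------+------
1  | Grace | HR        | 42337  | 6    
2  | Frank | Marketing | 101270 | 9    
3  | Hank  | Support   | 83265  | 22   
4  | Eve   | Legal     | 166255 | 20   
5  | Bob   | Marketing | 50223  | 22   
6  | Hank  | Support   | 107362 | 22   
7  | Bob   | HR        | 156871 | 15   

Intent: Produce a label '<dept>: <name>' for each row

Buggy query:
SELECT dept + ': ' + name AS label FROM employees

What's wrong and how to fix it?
Bug: SQLite uses || for string concatenation; + coerces text to numbers (yielding 0)

Fix: Use the || operator for string concatenation

Corrected query:
SELECT dept || ': ' || name AS label FROM employees

Result:
label           
----------------
HR: Grace       
Marketing: Frank
Support: Hank   
Legal: Eve      
Marketing: Bob  
Support: Hank   
HR: Bob         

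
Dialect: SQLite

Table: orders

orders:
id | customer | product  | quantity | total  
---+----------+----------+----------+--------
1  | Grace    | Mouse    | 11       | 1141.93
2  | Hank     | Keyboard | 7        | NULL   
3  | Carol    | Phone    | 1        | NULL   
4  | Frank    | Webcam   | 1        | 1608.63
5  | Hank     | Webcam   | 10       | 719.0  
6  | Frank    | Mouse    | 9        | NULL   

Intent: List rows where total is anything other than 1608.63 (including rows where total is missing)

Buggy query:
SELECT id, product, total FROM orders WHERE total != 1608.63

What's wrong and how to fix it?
Bug: Inequality against NULL is unknown, not true; rows with NULL are dropped

Fix: Handle NULL separately with IS NULL alongside the inequality

Corrected query:
SELECT id, product, total FROM orders WHERE total != 1608.63 OR total IS NULL

Result:
id | product  | total  
---+----------+--------
1  | Mouse    | 1141.93
2  | Keyboard | NULL   
3  | Phone    | NULL   
5  | Webcam   | 719    
6  | Mouse    | NULL   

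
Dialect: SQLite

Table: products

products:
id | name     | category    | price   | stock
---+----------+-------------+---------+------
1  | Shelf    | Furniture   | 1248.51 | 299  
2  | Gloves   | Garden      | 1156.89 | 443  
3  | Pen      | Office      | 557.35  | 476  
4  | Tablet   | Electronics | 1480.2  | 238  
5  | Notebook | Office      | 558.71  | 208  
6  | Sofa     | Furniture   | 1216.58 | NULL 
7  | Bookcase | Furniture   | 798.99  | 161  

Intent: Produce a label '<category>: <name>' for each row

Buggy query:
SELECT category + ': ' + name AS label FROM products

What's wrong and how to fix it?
Bug: '+' is numeric addition; on text columns SQLite converts them to 0 instead of concatenating

Fix: Replace + with || to concatenate text

Corrected query:
SELECT category || ': ' || name AS label FROM products

Result:
label              
-------------------
Furniture: Shelf   
Garden: Gloves     
Office: Pen        
Electronics: Tablet
Office: Notebook   
Furniture: Sofa    
Furniture: Bookcase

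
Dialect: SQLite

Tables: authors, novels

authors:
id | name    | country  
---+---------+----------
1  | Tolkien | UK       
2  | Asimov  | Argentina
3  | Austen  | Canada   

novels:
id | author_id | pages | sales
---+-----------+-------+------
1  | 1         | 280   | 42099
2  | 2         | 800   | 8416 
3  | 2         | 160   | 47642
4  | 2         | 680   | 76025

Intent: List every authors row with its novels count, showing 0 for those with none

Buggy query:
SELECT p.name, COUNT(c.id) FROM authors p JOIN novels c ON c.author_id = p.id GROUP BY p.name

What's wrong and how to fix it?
Bug: An inner join excludes parents with zero children

Fix: Switch to LEFT JOIN to retain unmatched parent rows

Corrected query:
SELECT p.name, COUNT(c.id) FROM authors p LEFT JOIN novels c ON c.author_id = p.id GROUP BY p.name

Result:
name    | COUNT(c.id)
--------+------------
Asimov  | 3          
Austen  | 0          
Tolkien | 1          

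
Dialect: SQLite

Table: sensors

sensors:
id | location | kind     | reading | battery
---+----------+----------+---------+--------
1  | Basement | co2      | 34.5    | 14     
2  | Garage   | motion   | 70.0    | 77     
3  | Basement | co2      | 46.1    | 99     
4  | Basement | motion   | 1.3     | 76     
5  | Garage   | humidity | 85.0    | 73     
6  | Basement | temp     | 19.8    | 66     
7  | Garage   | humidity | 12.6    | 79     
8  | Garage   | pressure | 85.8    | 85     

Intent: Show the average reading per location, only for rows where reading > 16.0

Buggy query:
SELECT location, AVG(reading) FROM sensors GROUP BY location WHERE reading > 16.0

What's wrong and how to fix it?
Bug: WHERE cannot follow GROUP BY

Fix: Place WHERE between FROM and GROUP BY

Corrected query:
SELECT location, AVG(reading) FROM sensors WHERE reading > 16.0 GROUP BY location

Result:
location | AVG(reading)
---------+-------------
Basement | 33.466667   
Garage   | 80.266667   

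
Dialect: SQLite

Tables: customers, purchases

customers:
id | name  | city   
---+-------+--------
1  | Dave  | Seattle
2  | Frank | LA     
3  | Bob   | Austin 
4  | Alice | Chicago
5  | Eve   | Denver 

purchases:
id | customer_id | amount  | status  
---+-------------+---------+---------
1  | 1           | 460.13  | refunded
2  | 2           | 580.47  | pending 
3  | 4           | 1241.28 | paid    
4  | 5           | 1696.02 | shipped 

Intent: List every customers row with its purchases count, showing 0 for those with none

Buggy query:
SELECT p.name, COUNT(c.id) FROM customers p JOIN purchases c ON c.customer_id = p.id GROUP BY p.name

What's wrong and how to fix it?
Bug: INNER JOIN drops customers rows that have no matching purchases rows

Fix: Use LEFT JOIN so parents without children still appear (COUNT(c.id) gives 0)

Corrected query:
SELECT p.name, COUNT(c.id) FROM customers p LEFT JOIN purchases c ON c.customer_id = p.id GROUP BY p.name

Result:
name  | COUNT(c.id)
------+------------
Alice | 1          
Bob   | 0          
Dave  | 1          
Eve   | 1          
Frank | 1          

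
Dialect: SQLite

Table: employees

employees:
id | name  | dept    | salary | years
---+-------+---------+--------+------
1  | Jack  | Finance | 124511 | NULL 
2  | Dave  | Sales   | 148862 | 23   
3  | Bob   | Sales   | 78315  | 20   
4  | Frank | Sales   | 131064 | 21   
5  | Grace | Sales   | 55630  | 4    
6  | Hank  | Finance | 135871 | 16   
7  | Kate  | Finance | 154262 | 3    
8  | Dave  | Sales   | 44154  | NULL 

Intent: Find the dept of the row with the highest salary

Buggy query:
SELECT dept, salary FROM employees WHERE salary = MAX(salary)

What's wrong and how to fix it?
Bug: MAX(salary) is an aggregate and cannot be used directly in WHERE

Fix: Wrap MAX in a scalar subquery so WHERE compares against a single value

Corrected query:
SELECT dept, salary FROM employees WHERE salary = (SELECT MAX(salary) FROM employees)

Result:
dept    | salary
--------+-------
Finance | 154262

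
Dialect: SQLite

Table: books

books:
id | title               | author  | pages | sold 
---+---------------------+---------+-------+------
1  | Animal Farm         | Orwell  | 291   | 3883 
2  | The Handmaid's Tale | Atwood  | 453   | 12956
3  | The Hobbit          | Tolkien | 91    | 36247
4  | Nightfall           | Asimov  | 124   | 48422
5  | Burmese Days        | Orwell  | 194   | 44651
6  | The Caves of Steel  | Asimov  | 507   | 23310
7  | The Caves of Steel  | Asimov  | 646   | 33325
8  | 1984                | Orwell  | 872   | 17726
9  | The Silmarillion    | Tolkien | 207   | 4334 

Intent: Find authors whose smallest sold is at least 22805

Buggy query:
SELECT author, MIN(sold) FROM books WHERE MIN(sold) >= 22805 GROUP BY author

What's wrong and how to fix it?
Bug: Aggregates like MIN are computed per group after WHERE runs

Fix: Replace WHERE with HAVING after the GROUP BY

Corrected query:
SELECT author, MIN(sold) FROM books GROUP BY author HAVING MIN(sold) >= 22805

Result:
author | MIN(sold)
-------+----------
Asimov | 23310    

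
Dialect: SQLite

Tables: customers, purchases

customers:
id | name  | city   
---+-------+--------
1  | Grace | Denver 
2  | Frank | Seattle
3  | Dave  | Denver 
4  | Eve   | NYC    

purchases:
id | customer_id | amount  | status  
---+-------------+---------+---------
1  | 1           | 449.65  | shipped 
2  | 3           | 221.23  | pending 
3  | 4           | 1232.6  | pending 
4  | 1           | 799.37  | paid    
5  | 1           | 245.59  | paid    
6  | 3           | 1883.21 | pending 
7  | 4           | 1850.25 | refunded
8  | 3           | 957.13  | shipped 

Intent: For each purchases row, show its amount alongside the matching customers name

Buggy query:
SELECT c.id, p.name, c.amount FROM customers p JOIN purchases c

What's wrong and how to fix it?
Bug: Missing join condition: each purchases row is matched to all customers rows instead of just its own

Fix: Specify the join condition linking the foreign key to the parent id

Corrected query:
SELECT c.id, p.name, c.amount FROM customers p JOIN purchases c ON c.customer_id = p.id

Result:
id | name  | amount 
---+-------+--------
1  | Grace | 449.65 
2  | Dave  | 221.23 
3  | Eve   | 1232.6 
4  | Grace | 799.37 
5  | Grace | 245.59 
6  | Dave  | 1883.21
7  | Eve   | 1850.25
8  | Dave  | 957.13 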